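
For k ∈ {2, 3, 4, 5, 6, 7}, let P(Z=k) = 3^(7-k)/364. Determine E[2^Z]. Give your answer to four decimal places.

E[2^Z] = Σ 2^z·P(Z=z)
 = 4·243/364 + 8·81/364 + 16·27/364 + 32·9/364 + 64·3/364 + 128·1/364
 = 243/91 + 162/91 + 108/91 + 72/91 + 48/91 + 32/91
 = 95/13

7.3077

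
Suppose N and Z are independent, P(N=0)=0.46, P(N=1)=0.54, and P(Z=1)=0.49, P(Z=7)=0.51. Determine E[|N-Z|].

3.52

E[|N-Z|] = Σ_n Σ_z |n-z| · P(N=n)P(Z=z)
 = 1·0.2254 + 7·0.2346 + 0·0.2646 + 6·0.2754
 = 0.2254 + 1.6422 + 0 + 1.6524
 = 3.52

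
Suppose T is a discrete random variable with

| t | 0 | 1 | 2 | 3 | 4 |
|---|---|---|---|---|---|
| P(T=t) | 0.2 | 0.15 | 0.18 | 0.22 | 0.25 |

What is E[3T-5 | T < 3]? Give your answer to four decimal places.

P(T < 3) = 0.2 + 0.15 + 0.18 = 0.53.
E[3T-5 | T < 3] = [(-5)·0.2 + (-2)·0.15 + 1·0.18] / 0.53
 = -1.12 / 0.53
 = -112/53

-2.1132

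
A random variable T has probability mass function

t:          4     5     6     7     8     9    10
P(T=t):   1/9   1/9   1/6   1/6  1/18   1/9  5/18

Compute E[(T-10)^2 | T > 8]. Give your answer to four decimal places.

P(T > 8) = 1/9 + 5/18 = 7/18.
E[(T-10)^2 | T > 8] = [1·1/9 + 0·5/18] / (7/18)
 = 1/9 / (7/18)
 = 2/7

0.2857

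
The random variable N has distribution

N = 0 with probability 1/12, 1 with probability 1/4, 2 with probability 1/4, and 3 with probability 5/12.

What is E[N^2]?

5

E[N^2] = Σ n^2·P(N=n)
 = 0·1/12 + 1·1/4 + 4·1/4 + 9·5/12
 = 0 + 1/4 + 1 + 15/4
 = 5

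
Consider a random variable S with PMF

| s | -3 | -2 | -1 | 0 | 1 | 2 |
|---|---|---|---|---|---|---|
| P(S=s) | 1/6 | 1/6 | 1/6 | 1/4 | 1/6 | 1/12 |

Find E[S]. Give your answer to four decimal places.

E[S] = Σ s·P(S=s)
 = (-3)·1/6 + (-2)·1/6 + (-1)·1/6 + 0·1/4 + 1·1/6 + 2·1/12
 = (-1/2) + (-1/3) + (-1/6) + 0 + 1/6 + 1/6
 = -2/3

-0.6667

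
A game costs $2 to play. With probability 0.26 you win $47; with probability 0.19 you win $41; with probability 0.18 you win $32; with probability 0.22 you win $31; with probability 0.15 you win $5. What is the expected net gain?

31.34

E[payout] = 47·0.26 + 41·0.19 + 32·0.18 + 31·0.22 + 5·0.15
 = 12.22 + 7.79 + 5.76 + 6.82 + 0.75
 = 33.34
Net = 33.34 - 2 = 31.34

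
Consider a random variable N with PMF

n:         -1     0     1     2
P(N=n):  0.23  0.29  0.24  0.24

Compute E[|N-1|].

E[|N-1|] = Σ |n-1|·P(N=n)
 = 2·0.23 + 1·0.29 + 0·0.24 + 1·0.24
 = 0.46 + 0.29 + 0 + 0.24
 = 0.99

0.99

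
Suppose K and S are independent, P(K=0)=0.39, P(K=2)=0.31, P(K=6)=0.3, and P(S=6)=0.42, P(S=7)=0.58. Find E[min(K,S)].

2.42

E[min(K,S)] = Σ_k Σ_s min(k,s) · P(K=k)P(S=s)
 = 0·0.1638 + 0·0.2262 + 2·0.1302 + 2·0.1798 + 6·0.126 + 6·0.174
 = 0 + 0 + 0.2604 + 0.3596 + 0.756 + 1.044
 = 2.42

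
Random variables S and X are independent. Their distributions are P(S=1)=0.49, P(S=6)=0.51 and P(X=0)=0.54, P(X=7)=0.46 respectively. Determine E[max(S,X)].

E[max(S,X)] = Σ_s Σ_x max(s,x) · P(S=s)P(X=x)
 = 1·0.2646 + 7·0.2254 + 6·0.2754 + 7·0.2346
 = 0.2646 + 1.5778 + 1.6524 + 1.6422
 = 5.137

5.137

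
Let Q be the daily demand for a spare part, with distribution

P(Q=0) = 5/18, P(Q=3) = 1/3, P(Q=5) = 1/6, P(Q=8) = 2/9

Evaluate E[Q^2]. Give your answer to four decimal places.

21.3889

E[Q^2] = Σ q^2·P(Q=q)
 = 0·5/18 + 9·1/3 + 25·1/6 + 64·2/9
 = 0 + 3 + 25/6 + 128/9
 = 385/18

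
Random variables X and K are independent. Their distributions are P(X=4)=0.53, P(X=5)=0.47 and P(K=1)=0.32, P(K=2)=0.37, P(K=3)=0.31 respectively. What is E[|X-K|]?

E[|X-K|] = Σ_x Σ_k |x-k| · P(X=x)P(K=k)
 = 3·0.1696 + 2·0.1961 + 1·0.1643 + 4·0.1504 + 3·0.1739 + 2·0.1457
 = 0.5088 + 0.3922 + 0.1643 + 0.6016 + 0.5217 + 0.2914
 = 2.48

2.48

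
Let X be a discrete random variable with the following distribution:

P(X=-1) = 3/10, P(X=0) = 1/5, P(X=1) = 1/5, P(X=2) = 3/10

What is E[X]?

0.5

E[X] = Σ x·P(X=x)
 = (-1)·3/10 + 0·1/5 + 1·1/5 + 2·3/10
 = (-3/10) + 0 + 1/5 + 3/5
 = 1/2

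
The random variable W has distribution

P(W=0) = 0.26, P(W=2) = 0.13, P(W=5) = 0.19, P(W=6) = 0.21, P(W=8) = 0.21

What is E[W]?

E[W] = Σ w·P(W=w)
 = 0·0.26 + 2·0.13 + 5·0.19 + 6·0.21 + 8·0.21
 = 0 + 0.26 + 0.95 + 1.26 + 1.68
 = 4.15

4.15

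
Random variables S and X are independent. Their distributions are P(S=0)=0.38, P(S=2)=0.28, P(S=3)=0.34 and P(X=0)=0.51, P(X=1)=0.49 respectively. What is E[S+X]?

2.07

E[S+X] = Σ_s Σ_x (s+x) · P(S=s)P(X=x)
 = 0·0.1938 + 1·0.1862 + 2·0.1428 + 3·0.1372 + 3·0.1734 + 4·0.1666
 = 0 + 0.1862 + 0.2856 + 0.4116 + 0.5202 + 0.6664
 = 2.07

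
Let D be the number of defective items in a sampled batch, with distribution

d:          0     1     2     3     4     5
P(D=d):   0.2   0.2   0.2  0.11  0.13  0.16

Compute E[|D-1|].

1.65

E[|D-1|] = Σ |d-1|·P(D=d)
 = 1·0.2 + 0·0.2 + 1·0.2 + 2·0.11 + 3·0.13 + 4·0.16
 = 0.2 + 0 + 0.2 + 0.22 + 0.39 + 0.64
 = 1.65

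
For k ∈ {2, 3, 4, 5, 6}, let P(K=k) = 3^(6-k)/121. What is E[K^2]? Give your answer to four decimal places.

6.7934

E[K^2] = Σ k^2·P(K=k)
 = 4·81/121 + 9·27/121 + 16·9/121 + 25·3/121 + 36·1/121
 = 324/121 + 243/121 + 144/121 + 75/121 + 36/121
 = 822/121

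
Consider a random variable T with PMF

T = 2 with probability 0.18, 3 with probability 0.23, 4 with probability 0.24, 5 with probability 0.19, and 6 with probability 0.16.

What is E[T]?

3.92

E[T] = Σ t·P(T=t)
 = 2·0.18 + 3·0.23 + 4·0.24 + 5·0.19 + 6·0.16
 = 0.36 + 0.69 + 0.96 + 0.95 + 0.96
 = 3.92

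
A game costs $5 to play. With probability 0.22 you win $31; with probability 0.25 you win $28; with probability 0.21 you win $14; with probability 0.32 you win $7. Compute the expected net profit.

14

E[payout] = 31·0.22 + 28·0.25 + 14·0.21 + 7·0.32
 = 6.82 + 7 + 2.94 + 2.24
 = 19
Net = 19 - 5 = 14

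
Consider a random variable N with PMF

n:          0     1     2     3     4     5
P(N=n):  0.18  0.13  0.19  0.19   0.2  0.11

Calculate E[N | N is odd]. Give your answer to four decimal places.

P(N is odd) = 0.13 + 0.19 + 0.11 = 0.43.
E[N | N is odd] = [1·0.13 + 3·0.19 + 5·0.11] / 0.43
 = 1.25 / 0.43
 = 125/43

2.9070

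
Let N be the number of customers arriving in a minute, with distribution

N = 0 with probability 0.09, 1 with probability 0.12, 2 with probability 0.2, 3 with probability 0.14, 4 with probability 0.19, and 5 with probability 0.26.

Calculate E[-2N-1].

E[-2N-1] = Σ (-2n-1)·P(N=n)
 = (-1)·0.09 + (-3)·0.12 + (-5)·0.2 + (-7)·0.14 + (-9)·0.19 + (-11)·0.26
 = (-0.09) + (-0.36) + (-1) + (-0.98) + (-1.71) + (-2.86)
 = -7

-7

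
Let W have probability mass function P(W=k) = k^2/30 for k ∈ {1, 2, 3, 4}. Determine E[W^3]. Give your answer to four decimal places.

E[W^3] = Σ w^3·P(W=w)
 = 1·1/30 + 8·2/15 + 27·3/10 + 64·8/15
 = 1/30 + 16/15 + 81/10 + 512/15
 = 130/3

43.3333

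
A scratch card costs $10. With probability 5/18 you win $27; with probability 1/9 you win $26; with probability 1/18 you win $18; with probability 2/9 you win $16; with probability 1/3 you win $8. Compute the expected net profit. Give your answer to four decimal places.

E[payout] = 27·5/18 + 26·1/9 + 18·1/18 + 16·2/9 + 8·1/3
 = 15/2 + 26/9 + 1 + 32/9 + 8/3
 = 317/18
Net = 317/18 - 10 = 137/18

7.6111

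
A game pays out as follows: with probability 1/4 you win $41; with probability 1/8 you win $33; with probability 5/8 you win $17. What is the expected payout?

E[payout] = 41·1/4 + 33·1/8 + 17·5/8
 = 41/4 + 33/8 + 85/8
 = 25

25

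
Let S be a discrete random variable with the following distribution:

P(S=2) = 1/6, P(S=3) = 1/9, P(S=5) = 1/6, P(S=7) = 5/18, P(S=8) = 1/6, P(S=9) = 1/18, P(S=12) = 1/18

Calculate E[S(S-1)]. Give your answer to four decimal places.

E[S(S-1)] = Σ s(s-1)·P(S=s)
 = 2·1/6 + 6·1/9 + 20·1/6 + 42·5/18 + 56·1/6 + 72·1/18 + 132·1/18
 = 1/3 + 2/3 + 10/3 + 35/3 + 28/3 + 4 + 22/3
 = 110/3

36.6667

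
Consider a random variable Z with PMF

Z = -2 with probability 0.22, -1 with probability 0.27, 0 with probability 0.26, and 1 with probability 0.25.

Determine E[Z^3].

-1.78

E[Z^3] = Σ z^3·P(Z=z)
 = (-8)·0.22 + (-1)·0.27 + 0·0.26 + 1·0.25
 = (-1.76) + (-0.27) + 0 + 0.25
 = -1.78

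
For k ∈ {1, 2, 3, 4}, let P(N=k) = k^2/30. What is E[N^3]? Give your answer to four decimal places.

43.3333

E[N^3] = Σ n^3·P(N=n)
 = 1·1/30 + 8·2/15 + 27·3/10 + 64·8/15
 = 1/30 + 16/15 + 81/10 + 512/15
 = 130/3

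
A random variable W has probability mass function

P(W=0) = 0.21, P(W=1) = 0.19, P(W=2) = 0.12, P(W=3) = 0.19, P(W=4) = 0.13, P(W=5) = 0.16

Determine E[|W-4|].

2

E[|W-4|] = Σ |w-4|·P(W=w)
 = 4·0.21 + 3·0.19 + 2·0.12 + 1·0.19 + 0·0.13 + 1·0.16
 = 0.84 + 0.57 + 0.24 + 0.19 + 0 + 0.16
 = 2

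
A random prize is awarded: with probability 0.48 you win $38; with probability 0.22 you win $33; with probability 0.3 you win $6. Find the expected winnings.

27.3

E[payout] = 38·0.48 + 33·0.22 + 6·0.3
 = 18.24 + 7.26 + 1.8
 = 27.3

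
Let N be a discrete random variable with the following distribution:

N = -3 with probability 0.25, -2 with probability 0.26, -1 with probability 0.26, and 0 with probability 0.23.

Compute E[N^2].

E[N^2] = Σ n^2·P(N=n)
 = 9·0.25 + 4·0.26 + 1·0.26 + 0·0.23
 = 2.25 + 1.04 + 0.26 + 0
 = 3.55

3.55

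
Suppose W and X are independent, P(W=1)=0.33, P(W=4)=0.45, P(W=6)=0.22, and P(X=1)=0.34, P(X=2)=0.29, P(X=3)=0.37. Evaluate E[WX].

E[WX] = Σ_w Σ_x wx · P(W=w)P(X=x)
 = 1·0.1122 + 2·0.0957 + 3·0.1221 + 4·0.153 + 8·0.1305 + 12·0.1665 + 6·0.0748 + 12·0.0638 + 18·0.0814
 = 0.1122 + 0.1914 + 0.3663 + 0.612 + 1.044 + 1.998 + 0.4488 + 0.7656 + 1.4652
 = 7.0035

7.0035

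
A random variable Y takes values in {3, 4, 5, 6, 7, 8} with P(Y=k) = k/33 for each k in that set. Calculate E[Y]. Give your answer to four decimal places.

6.0303

E[Y] = Σ y·P(Y=y)
 = 3·1/11 + 4·4/33 + 5·5/33 + 6·2/11 + 7·7/33 + 8·8/33
 = 3/11 + 16/33 + 25/33 + 12/11 + 49/33 + 64/33
 = 199/33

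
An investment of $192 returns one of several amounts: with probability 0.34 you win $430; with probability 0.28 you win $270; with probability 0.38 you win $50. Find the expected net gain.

E[payout] = 430·0.34 + 270·0.28 + 50·0.38
 = 146.2 + 75.6 + 19
 = 240.8
Net = 240.8 - 192 = 48.8

48.8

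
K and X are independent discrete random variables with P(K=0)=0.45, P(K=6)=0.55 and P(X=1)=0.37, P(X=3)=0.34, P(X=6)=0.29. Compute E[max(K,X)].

4.7085

E[max(K,X)] = Σ_k Σ_x max(k,x) · P(K=k)P(X=x)
 = 1·0.1665 + 3·0.153 + 6·0.1305 + 6·0.2035 + 6·0.187 + 6·0.1595
 = 0.1665 + 0.459 + 0.783 + 1.221 + 1.122 + 0.957
 = 4.7085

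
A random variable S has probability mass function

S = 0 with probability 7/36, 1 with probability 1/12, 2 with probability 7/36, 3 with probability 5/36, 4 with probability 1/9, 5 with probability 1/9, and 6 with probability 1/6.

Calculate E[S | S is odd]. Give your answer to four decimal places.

P(S is odd) = 1/12 + 5/36 + 1/9 = 1/3.
E[S | S is odd] = [1·1/12 + 3·5/36 + 5·1/9] / (1/3)
 = 19/18 / (1/3)
 = 19/6

3.1667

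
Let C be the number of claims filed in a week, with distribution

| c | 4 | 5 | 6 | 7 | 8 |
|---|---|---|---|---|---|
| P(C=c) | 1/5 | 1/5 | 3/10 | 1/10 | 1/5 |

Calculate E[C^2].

36.7

E[C^2] = Σ c^2·P(C=c)
 = 16·1/5 + 25·1/5 + 36·3/10 + 49·1/10 + 64·1/5
 = 16/5 + 5 + 54/5 + 49/10 + 64/5
 = 367/10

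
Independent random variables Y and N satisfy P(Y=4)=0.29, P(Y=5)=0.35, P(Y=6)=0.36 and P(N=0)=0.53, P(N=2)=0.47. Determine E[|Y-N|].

E[|Y-N|] = Σ_y Σ_n |y-n| · P(Y=y)P(N=n)
 = 4·0.1537 + 2·0.1363 + 5·0.1855 + 3·0.1645 + 6·0.1908 + 4·0.1692
 = 0.6148 + 0.2726 + 0.9275 + 0.4935 + 1.1448 + 0.6768
 = 4.13

4.13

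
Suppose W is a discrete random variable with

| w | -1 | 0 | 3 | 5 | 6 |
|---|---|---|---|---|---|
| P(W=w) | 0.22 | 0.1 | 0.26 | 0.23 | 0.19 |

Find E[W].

2.85

E[W] = Σ w·P(W=w)
 = (-1)·0.22 + 0·0.1 + 3·0.26 + 5·0.23 + 6·0.19
 = (-0.22) + 0 + 0.78 + 1.15 + 1.14
 = 2.85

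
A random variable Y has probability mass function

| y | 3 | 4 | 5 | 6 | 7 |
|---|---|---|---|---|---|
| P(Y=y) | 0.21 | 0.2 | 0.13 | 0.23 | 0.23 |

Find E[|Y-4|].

1.49

E[|Y-4|] = Σ |y-4|·P(Y=y)
 = 1·0.21 + 0·0.2 + 1·0.13 + 2·0.23 + 3·0.23
 = 0.21 + 0 + 0.13 + 0.46 + 0.69
 = 1.49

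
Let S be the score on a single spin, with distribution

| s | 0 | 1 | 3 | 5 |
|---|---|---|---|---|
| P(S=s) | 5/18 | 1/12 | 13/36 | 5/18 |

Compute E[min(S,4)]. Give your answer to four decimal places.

2.2778

E[min(S,4)] = Σ min(s,4)·P(S=s)
 = 0·5/18 + 1·1/12 + 3·13/36 + 4·5/18
 = 0 + 1/12 + 13/12 + 10/9
 = 41/18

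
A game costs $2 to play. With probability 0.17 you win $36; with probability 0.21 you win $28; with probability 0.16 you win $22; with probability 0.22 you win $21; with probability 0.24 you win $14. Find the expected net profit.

21.5

E[payout] = 36·0.17 + 28·0.21 + 22·0.16 + 21·0.22 + 14·0.24
 = 6.12 + 5.88 + 3.52 + 4.62 + 3.36
 = 23.5
Net = 23.5 - 2 = 21.5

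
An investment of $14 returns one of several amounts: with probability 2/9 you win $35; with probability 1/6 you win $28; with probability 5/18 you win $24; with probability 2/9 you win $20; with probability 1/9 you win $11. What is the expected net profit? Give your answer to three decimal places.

E[payout] = 35·2/9 + 28·1/6 + 24·5/18 + 20·2/9 + 11·1/9
 = 70/9 + 14/3 + 20/3 + 40/9 + 11/9
 = 223/9
Net = 223/9 - 14 = 97/9

10.778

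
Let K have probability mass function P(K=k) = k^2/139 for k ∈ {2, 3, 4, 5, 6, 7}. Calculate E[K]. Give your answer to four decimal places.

E[K] = Σ k·P(K=k)
 = 2·4/139 + 3·9/139 + 4·16/139 + 5·25/139 + 6·36/139 + 7·49/139
 = 8/139 + 27/139 + 64/139 + 125/139 + 216/139 + 343/139
 = 783/139

5.6331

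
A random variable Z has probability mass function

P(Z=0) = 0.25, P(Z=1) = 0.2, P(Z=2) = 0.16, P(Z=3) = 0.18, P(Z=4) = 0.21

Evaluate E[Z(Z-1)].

3.92

E[Z(Z-1)] = Σ z(z-1)·P(Z=z)
 = 0·0.25 + 0·0.2 + 2·0.16 + 6·0.18 + 12·0.21
 = 0 + 0 + 0.32 + 1.08 + 2.52
 = 3.92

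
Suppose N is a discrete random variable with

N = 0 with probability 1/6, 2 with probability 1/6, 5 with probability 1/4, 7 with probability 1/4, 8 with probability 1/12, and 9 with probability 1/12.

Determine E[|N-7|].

2.75

E[|N-7|] = Σ |n-7|·P(N=n)
 = 7·1/6 + 5·1/6 + 2·1/4 + 0·1/4 + 1·1/12 + 2·1/12
 = 7/6 + 5/6 + 1/2 + 0 + 1/12 + 1/6
 = 11/4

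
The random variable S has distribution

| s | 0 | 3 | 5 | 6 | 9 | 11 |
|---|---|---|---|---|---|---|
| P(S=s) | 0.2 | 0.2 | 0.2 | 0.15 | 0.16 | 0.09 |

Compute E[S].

4.93

E[S] = Σ s·P(S=s)
 = 0·0.2 + 3·0.2 + 5·0.2 + 6·0.15 + 9·0.16 + 11·0.09
 = 0 + 0.6 + 1 + 0.9 + 1.44 + 0.99
 = 4.93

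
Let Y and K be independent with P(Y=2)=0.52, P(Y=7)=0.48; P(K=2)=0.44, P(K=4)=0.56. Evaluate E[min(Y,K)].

E[min(Y,K)] = Σ_y Σ_k min(y,k) · P(Y=y)P(K=k)
 = 2·0.2288 + 2·0.2912 + 2·0.2112 + 4·0.2688
 = 0.4576 + 0.5824 + 0.4224 + 1.0752
 = 2.5376

2.5376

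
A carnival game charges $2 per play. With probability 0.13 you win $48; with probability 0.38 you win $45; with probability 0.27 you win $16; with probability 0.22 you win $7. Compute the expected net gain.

27.2

E[payout] = 48·0.13 + 45·0.38 + 16·0.27 + 7·0.22
 = 6.24 + 17.1 + 4.32 + 1.54
 = 29.2
Net = 29.2 - 2 = 27.2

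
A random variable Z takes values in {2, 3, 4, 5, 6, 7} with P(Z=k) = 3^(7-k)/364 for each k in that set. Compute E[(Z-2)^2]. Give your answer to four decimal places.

0.9423

E[(Z-2)^2] = Σ (z-2)^2·P(Z=z)
 = 0·243/364 + 1·81/364 + 4·27/364 + 9·9/364 + 16·3/364 + 25·1/364
 = 0 + 81/364 + 27/91 + 81/364 + 12/91 + 25/364
 = 49/52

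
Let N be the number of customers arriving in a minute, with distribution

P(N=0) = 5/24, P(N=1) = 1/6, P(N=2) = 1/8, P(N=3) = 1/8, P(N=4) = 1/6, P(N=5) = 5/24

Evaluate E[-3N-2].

E[-3N-2] = Σ (-3n-2)·P(N=n)
 = (-2)·5/24 + (-5)·1/6 + (-8)·1/8 + (-11)·1/8 + (-14)·1/6 + (-17)·5/24
 = (-5/12) + (-5/6) + (-1) + (-11/8) + (-7/3) + (-85/24)
 = -19/2

-9.5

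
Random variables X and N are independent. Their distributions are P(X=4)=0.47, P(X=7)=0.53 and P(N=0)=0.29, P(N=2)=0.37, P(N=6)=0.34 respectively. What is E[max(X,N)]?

E[max(X,N)] = Σ_x Σ_n max(x,n) · P(X=x)P(N=n)
 = 4·0.1363 + 4·0.1739 + 6·0.1598 + 7·0.1537 + 7·0.1961 + 7·0.1802
 = 0.5452 + 0.6956 + 0.9588 + 1.0759 + 1.3727 + 1.2614
 = 5.9096

5.9096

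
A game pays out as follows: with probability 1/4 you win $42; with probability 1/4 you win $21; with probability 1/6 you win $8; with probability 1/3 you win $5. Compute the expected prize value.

E[payout] = 42·1/4 + 21·1/4 + 8·1/6 + 5·1/3
 = 21/2 + 21/4 + 4/3 + 5/3
 = 75/4

18.75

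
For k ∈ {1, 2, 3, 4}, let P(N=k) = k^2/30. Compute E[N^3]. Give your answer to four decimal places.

E[N^3] = Σ n^3·P(N=n)
 = 1·1/30 + 8·2/15 + 27·3/10 + 64·8/15
 = 1/30 + 16/15 + 81/10 + 512/15
 = 130/3

43.3333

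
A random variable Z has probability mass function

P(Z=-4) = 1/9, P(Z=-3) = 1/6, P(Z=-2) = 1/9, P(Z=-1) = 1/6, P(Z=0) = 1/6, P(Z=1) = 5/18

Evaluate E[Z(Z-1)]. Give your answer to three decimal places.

E[Z(Z-1)] = Σ z(z-1)·P(Z=z)
 = 20·1/9 + 12·1/6 + 6·1/9 + 2·1/6 + 0·1/6 + 0·5/18
 = 20/9 + 2 + 2/3 + 1/3 + 0 + 0
 = 47/9

5.222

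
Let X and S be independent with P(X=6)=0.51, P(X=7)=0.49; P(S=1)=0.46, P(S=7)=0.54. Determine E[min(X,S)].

3.9646

E[min(X,S)] = Σ_x Σ_s min(x,s) · P(X=x)P(S=s)
 = 1·0.2346 + 6·0.2754 + 1·0.2254 + 7·0.2646
 = 0.2346 + 1.6524 + 0.2254 + 1.8522
 = 3.9646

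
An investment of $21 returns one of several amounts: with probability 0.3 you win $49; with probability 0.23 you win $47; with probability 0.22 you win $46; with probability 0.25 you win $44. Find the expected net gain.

25.63

E[payout] = 49·0.3 + 47·0.23 + 46·0.22 + 44·0.25
 = 14.7 + 10.81 + 10.12 + 11
 = 46.63
Net = 46.63 - 21 = 25.63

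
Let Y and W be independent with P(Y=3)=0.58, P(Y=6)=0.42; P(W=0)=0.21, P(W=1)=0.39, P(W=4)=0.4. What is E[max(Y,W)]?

4.492

E[max(Y,W)] = Σ_y Σ_w max(y,w) · P(Y=y)P(W=w)
 = 3·0.1218 + 3·0.2262 + 4·0.232 + 6·0.0882 + 6·0.1638 + 6·0.168
 = 0.3654 + 0.6786 + 0.928 + 0.5292 + 0.9828 + 1.008
 = 4.492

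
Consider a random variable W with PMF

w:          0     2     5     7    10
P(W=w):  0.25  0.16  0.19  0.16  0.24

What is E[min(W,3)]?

2.09

E[min(W,3)] = Σ min(w,3)·P(W=w)
 = 0·0.25 + 2·0.16 + 3·0.19 + 3·0.16 + 3·0.24
 = 0 + 0.32 + 0.57 + 0.48 + 0.72
 = 2.09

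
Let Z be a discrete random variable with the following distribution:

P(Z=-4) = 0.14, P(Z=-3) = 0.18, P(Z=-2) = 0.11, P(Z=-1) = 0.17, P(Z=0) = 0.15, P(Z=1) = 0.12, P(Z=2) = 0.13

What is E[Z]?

-1.11

E[Z] = Σ z·P(Z=z)
 = (-4)·0.14 + (-3)·0.18 + (-2)·0.11 + (-1)·0.17 + 0·0.15 + 1·0.12 + 2·0.13
 = (-0.56) + (-0.54) + (-0.22) + (-0.17) + 0 + 0.12 + 0.26
 = -1.11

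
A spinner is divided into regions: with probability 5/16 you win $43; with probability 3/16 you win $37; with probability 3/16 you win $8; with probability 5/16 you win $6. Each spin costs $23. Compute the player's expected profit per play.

E[payout] = 43·5/16 + 37·3/16 + 8·3/16 + 6·5/16
 = 215/16 + 111/16 + 3/2 + 15/8
 = 95/4
Net = 95/4 - 23 = 3/4

0.75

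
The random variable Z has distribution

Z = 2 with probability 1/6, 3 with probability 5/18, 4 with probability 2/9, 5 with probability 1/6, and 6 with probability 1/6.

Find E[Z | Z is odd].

3.75

P(Z is odd) = 5/18 + 1/6 = 4/9.
E[Z | Z is odd] = [3·5/18 + 5·1/6] / (4/9)
 = 5/3 / (4/9)
 = 15/4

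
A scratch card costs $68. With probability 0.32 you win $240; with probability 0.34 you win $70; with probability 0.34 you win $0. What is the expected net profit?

32.6

E[payout] = 240·0.32 + 70·0.34 + 0·0.34
 = 76.8 + 23.8 + 0
 = 100.6
Net = 100.6 - 68 = 32.6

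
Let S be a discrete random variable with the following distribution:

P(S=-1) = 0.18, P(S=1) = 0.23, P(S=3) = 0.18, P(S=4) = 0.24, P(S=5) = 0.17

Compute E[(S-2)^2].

4.52

E[(S-2)^2] = Σ (s-2)^2·P(S=s)
 = 9·0.18 + 1·0.23 + 1·0.18 + 4·0.24 + 9·0.17
 = 1.62 + 0.23 + 0.18 + 0.96 + 1.53
 = 4.52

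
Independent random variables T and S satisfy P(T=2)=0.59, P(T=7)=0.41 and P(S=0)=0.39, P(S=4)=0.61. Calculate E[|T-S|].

3.0496

E[|T-S|] = Σ_t Σ_s |t-s| · P(T=t)P(S=s)
 = 2·0.2301 + 2·0.3599 + 7·0.1599 + 3·0.2501
 = 0.4602 + 0.7198 + 1.1193 + 0.7503
 = 3.0496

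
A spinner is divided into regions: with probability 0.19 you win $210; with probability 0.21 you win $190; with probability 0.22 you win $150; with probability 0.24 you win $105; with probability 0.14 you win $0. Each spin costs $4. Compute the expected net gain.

E[payout] = 210·0.19 + 190·0.21 + 150·0.22 + 105·0.24 + 0·0.14
 = 39.9 + 39.9 + 33 + 25.2 + 0
 = 138
Net = 138 - 4 = 134

134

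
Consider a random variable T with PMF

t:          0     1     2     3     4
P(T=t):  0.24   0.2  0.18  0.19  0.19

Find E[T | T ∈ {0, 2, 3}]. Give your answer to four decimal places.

P(T ∈ {0, 2, 3}) = 0.24 + 0.18 + 0.19 = 0.61.
E[T | T ∈ {0, 2, 3}] = [0·0.24 + 2·0.18 + 3·0.19] / 0.61
 = 0.93 / 0.61
 = 93/61

1.5246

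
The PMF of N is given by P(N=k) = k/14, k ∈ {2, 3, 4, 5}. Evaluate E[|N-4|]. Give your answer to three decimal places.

E[|N-4|] = Σ |n-4|·P(N=n)
 = 2·1/7 + 1·3/14 + 0·2/7 + 1·5/14
 = 2/7 + 3/14 + 0 + 5/14
 = 6/7

0.857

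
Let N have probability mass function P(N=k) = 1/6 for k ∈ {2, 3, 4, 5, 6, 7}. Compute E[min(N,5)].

4

E[min(N,5)] = Σ min(n,5)·P(N=n)
 = 2·1/6 + 3·1/6 + 4·1/6 + 5·1/6 + 5·1/6 + 5·1/6
 = 1/3 + 1/2 + 2/3 + 5/6 + 5/6 + 5/6
 = 4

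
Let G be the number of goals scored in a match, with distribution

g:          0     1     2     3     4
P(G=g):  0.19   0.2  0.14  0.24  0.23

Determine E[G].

2.12

E[G] = Σ g·P(G=g)
 = 0·0.19 + 1·0.2 + 2·0.14 + 3·0.24 + 4·0.23
 = 0 + 0.2 + 0.28 + 0.72 + 0.92
 = 2.12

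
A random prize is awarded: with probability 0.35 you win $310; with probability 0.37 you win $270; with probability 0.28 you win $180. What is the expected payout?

258.8

E[payout] = 310·0.35 + 270·0.37 + 180·0.28
 = 108.5 + 99.9 + 50.4
 = 258.8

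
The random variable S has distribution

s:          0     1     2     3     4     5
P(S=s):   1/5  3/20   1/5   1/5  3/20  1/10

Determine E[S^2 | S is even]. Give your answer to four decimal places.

P(S is even) = 1/5 + 1/5 + 3/20 = 11/20.
E[S^2 | S is even] = [0·1/5 + 4·1/5 + 16·3/20] / (11/20)
 = 16/5 / (11/20)
 = 64/11

5.8182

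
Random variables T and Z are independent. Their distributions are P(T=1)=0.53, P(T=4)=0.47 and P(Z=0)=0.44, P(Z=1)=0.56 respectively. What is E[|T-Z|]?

E[|T-Z|] = Σ_t Σ_z |t-z| · P(T=t)P(Z=z)
 = 1·0.2332 + 0·0.2968 + 4·0.2068 + 3·0.2632
 = 0.2332 + 0 + 0.8272 + 0.7896
 = 1.85

1.85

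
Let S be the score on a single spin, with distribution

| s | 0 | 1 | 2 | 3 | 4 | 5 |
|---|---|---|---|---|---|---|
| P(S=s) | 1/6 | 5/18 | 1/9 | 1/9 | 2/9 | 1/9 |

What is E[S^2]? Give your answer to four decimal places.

8.0556

E[S^2] = Σ s^2·P(S=s)
 = 0·1/6 + 1·5/18 + 4·1/9 + 9·1/9 + 16·2/9 + 25·1/9
 = 0 + 5/18 + 4/9 + 1 + 32/9 + 25/9
 = 145/18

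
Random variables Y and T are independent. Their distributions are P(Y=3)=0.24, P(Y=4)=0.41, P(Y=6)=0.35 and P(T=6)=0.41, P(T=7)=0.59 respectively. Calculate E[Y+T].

11.05

E[Y+T] = Σ_y Σ_t (y+t) · P(Y=y)P(T=t)
 = 9·0.0984 + 10·0.1416 + 10·0.1681 + 11·0.2419 + 12·0.1435 + 13·0.2065
 = 0.8856 + 1.416 + 1.681 + 2.6609 + 1.722 + 2.6845
 = 11.05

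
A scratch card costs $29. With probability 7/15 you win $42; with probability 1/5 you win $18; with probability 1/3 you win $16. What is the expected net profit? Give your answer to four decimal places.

E[payout] = 42·7/15 + 18·1/5 + 16·1/3
 = 98/5 + 18/5 + 16/3
 = 428/15
Net = 428/15 - 29 = -7/15

-0.4667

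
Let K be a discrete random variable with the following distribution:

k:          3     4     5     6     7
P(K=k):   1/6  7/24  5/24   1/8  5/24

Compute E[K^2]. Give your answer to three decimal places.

26.083

E[K^2] = Σ k^2·P(K=k)
 = 9·1/6 + 16·7/24 + 25·5/24 + 36·1/8 + 49·5/24
 = 3/2 + 14/3 + 125/24 + 9/2 + 245/24
 = 313/12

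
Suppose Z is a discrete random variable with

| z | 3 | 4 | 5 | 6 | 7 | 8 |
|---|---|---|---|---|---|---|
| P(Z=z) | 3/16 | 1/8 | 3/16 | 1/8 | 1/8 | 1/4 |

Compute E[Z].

E[Z] = Σ z·P(Z=z)
 = 3·3/16 + 4·1/8 + 5·3/16 + 6·1/8 + 7·1/8 + 8·1/4
 = 9/16 + 1/2 + 15/16 + 3/4 + 7/8 + 2
 = 45/8

5.625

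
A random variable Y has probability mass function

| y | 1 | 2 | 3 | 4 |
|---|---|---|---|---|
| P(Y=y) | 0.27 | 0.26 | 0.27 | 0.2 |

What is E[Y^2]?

E[Y^2] = Σ y^2·P(Y=y)
 = 1·0.27 + 4·0.26 + 9·0.27 + 16·0.2
 = 0.27 + 1.04 + 2.43 + 3.2
 = 6.94

6.94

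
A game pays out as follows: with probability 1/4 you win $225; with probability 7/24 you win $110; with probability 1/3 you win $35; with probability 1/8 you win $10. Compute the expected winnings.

101.25

E[payout] = 225·1/4 + 110·7/24 + 35·1/3 + 10·1/8
 = 225/4 + 385/12 + 35/3 + 5/4
 = 405/4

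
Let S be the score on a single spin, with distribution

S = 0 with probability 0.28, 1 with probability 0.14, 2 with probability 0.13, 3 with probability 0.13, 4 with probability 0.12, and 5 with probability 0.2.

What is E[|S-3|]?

1.77

E[|S-3|] = Σ |s-3|·P(S=s)
 = 3·0.28 + 2·0.14 + 1·0.13 + 0·0.13 + 1·0.12 + 2·0.2
 = 0.84 + 0.28 + 0.13 + 0 + 0.12 + 0.4
 = 1.77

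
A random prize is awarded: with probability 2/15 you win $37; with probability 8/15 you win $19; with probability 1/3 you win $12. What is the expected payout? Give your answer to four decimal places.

19.0667

E[payout] = 37·2/15 + 19·8/15 + 12·1/3
 = 74/15 + 152/15 + 4
 = 286/15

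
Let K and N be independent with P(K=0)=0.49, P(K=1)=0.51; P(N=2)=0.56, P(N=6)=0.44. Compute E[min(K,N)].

0.51

E[min(K,N)] = Σ_k Σ_n min(k,n) · P(K=k)P(N=n)
 = 0·0.2744 + 0·0.2156 + 1·0.2856 + 1·0.2244
 = 0 + 0 + 0.2856 + 0.2244
 = 0.51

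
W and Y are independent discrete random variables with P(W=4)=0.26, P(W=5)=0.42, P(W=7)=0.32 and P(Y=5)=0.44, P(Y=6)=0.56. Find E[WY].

E[WY] = Σ_w Σ_y wy · P(W=w)P(Y=y)
 = 20·0.1144 + 24·0.1456 + 25·0.1848 + 30·0.2352 + 35·0.1408 + 42·0.1792
 = 2.288 + 3.4944 + 4.62 + 7.056 + 4.928 + 7.5264
 = 29.9128

29.9128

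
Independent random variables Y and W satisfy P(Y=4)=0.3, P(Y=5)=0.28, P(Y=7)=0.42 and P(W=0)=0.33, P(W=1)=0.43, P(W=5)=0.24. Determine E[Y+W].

7.17

E[Y+W] = Σ_y Σ_w (y+w) · P(Y=y)P(W=w)
 = 4·0.099 + 5·0.129 + 9·0.072 + 5·0.0924 + 6·0.1204 + 10·0.0672 + 7·0.1386 + 8·0.1806 + 12·0.1008
 = 0.396 + 0.645 + 0.648 + 0.462 + 0.7224 + 0.672 + 0.9702 + 1.4448 + 1.2096
 = 7.17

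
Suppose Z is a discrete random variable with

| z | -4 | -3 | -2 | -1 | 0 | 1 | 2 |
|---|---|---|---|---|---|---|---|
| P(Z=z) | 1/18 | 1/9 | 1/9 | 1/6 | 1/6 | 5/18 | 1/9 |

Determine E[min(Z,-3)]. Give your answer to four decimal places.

E[min(Z,-3)] = Σ min(z,-3)·P(Z=z)
 = (-4)·1/18 + (-3)·1/9 + (-3)·1/9 + (-3)·1/6 + (-3)·1/6 + (-3)·5/18 + (-3)·1/9
 = (-2/9) + (-1/3) + (-1/3) + (-1/2) + (-1/2) + (-5/6) + (-1/3)
 = -55/18

-3.0556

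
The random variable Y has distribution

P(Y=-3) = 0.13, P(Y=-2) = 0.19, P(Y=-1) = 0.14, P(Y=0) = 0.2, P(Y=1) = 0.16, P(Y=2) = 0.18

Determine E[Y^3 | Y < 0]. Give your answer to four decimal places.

-11.2391

P(Y < 0) = 0.13 + 0.19 + 0.14 = 0.46.
E[Y^3 | Y < 0] = [(-27)·0.13 + (-8)·0.19 + (-1)·0.14] / 0.46
 = -5.17 / 0.46
 = -517/46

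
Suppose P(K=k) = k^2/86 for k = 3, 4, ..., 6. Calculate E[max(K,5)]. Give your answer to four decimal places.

5.4186

E[max(K,5)] = Σ max(k,5)·P(K=k)
 = 5·9/86 + 5·8/43 + 5·25/86 + 6·18/43
 = 45/86 + 40/43 + 125/86 + 108/43
 = 233/43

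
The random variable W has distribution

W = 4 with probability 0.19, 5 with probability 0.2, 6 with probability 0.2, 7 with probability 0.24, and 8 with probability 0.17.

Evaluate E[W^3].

E[W^3] = Σ w^3·P(W=w)
 = 64·0.19 + 125·0.2 + 216·0.2 + 343·0.24 + 512·0.17
 = 12.16 + 25 + 43.2 + 82.32 + 87.04
 = 249.72

249.72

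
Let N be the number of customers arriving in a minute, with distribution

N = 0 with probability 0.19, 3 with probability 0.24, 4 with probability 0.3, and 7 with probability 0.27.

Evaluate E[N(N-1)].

16.38

E[N(N-1)] = Σ n(n-1)·P(N=n)
 = 0·0.19 + 6·0.24 + 12·0.3 + 42·0.27
 = 0 + 1.44 + 3.6 + 11.34
 = 16.38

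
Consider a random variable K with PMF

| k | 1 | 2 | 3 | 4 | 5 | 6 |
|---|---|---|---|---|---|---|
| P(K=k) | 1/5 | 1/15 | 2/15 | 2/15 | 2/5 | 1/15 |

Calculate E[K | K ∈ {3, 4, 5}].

4.4

P(K ∈ {3, 4, 5}) = 2/15 + 2/15 + 2/5 = 2/3.
E[K | K ∈ {3, 4, 5}] = [3·2/15 + 4·2/15 + 5·2/5] / (2/3)
 = 44/15 / (2/3)
 = 22/5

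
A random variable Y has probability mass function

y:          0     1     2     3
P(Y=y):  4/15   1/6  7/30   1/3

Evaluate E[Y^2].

4.1

E[Y^2] = Σ y^2·P(Y=y)
 = 0·4/15 + 1·1/6 + 4·7/30 + 9·1/3
 = 0 + 1/6 + 14/15 + 3
 = 41/10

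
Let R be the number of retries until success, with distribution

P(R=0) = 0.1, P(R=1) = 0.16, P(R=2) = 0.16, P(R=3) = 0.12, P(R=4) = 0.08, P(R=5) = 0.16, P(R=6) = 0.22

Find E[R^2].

15.08

E[R^2] = Σ r^2·P(R=r)
 = 0·0.1 + 1·0.16 + 4·0.16 + 9·0.12 + 16·0.08 + 25·0.16 + 36·0.22
 = 0 + 0.16 + 0.64 + 1.08 + 1.28 + 4 + 7.92
 = 15.08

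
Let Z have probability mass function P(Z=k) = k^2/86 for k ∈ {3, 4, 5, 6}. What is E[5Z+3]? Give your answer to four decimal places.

E[5Z+3] = Σ (5z+3)·P(Z=z)
 = 18·9/86 + 23·8/43 + 28·25/86 + 33·18/43
 = 81/43 + 184/43 + 350/43 + 594/43
 = 1209/43

28.1163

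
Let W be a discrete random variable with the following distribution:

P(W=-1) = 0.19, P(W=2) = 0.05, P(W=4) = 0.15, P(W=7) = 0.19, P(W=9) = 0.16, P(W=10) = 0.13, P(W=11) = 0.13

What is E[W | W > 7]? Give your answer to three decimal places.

P(W > 7) = 0.16 + 0.13 + 0.13 = 0.42.
E[W | W > 7] = [9·0.16 + 10·0.13 + 11·0.13] / 0.42
 = 4.17 / 0.42
 = 139/14

9.929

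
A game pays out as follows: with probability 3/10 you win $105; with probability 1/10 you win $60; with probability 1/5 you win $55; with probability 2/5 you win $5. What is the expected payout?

50.5

E[payout] = 105·3/10 + 60·1/10 + 55·1/5 + 5·2/5
 = 63/2 + 6 + 11 + 2
 = 101/2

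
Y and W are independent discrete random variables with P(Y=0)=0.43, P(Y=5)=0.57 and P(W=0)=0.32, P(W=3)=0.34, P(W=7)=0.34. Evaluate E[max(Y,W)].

4.6996

E[max(Y,W)] = Σ_y Σ_w max(y,w) · P(Y=y)P(W=w)
 = 0·0.1376 + 3·0.1462 + 7·0.1462 + 5·0.1824 + 5·0.1938 + 7·0.1938
 = 0 + 0.4386 + 1.0234 + 0.912 + 0.969 + 1.3566
 = 4.6996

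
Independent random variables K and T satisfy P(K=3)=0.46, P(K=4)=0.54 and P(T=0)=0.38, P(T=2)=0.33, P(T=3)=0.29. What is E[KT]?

5.4162

E[KT] = Σ_k Σ_t kt · P(K=k)P(T=t)
 = 0·0.1748 + 6·0.1518 + 9·0.1334 + 0·0.2052 + 8·0.1782 + 12·0.1566
 = 0 + 0.9108 + 1.2006 + 0 + 1.4256 + 1.8792
 = 5.4162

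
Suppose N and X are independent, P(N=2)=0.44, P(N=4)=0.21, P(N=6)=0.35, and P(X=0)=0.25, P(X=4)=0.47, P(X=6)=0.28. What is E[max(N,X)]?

E[max(N,X)] = Σ_n Σ_x max(n,x) · P(N=n)P(X=x)
 = 2·0.11 + 4·0.2068 + 6·0.1232 + 4·0.0525 + 4·0.0987 + 6·0.0588 + 6·0.0875 + 6·0.1645 + 6·0.098
 = 0.22 + 0.8272 + 0.7392 + 0.21 + 0.3948 + 0.3528 + 0.525 + 0.987 + 0.588
 = 4.844

4.844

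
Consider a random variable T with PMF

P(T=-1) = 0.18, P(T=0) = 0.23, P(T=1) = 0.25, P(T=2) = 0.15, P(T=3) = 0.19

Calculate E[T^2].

2.74

E[T^2] = Σ t^2·P(T=t)
 = 1·0.18 + 0·0.23 + 1·0.25 + 4·0.15 + 9·0.19
 = 0.18 + 0 + 0.25 + 0.6 + 1.71
 = 2.74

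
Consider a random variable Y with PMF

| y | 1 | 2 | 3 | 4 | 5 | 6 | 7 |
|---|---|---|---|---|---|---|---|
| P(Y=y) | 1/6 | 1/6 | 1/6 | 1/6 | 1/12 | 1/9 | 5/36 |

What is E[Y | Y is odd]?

P(Y is odd) = 1/6 + 1/6 + 1/12 + 5/36 = 5/9.
E[Y | Y is odd] = [1·1/6 + 3·1/6 + 5·1/12 + 7·5/36] / (5/9)
 = 37/18 / (5/9)
 = 37/10

3.7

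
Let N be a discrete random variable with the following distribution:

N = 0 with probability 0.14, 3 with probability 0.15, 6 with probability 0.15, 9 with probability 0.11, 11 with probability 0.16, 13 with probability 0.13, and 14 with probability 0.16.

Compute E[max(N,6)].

9.32

E[max(N,6)] = Σ max(n,6)·P(N=n)
 = 6·0.14 + 6·0.15 + 6·0.15 + 9·0.11 + 11·0.16 + 13·0.13 + 14·0.16
 = 0.84 + 0.9 + 0.9 + 0.99 + 1.76 + 1.69 + 2.24
 = 9.32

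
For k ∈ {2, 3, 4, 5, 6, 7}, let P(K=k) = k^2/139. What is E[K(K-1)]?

28

E[K(K-1)] = Σ k(k-1)·P(K=k)
 = 2·4/139 + 6·9/139 + 12·16/139 + 20·25/139 + 30·36/139 + 42·49/139
 = 8/139 + 54/139 + 192/139 + 500/139 + 1080/139 + 2058/139
 = 28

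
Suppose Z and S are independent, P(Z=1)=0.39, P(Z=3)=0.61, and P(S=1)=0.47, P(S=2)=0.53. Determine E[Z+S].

3.75

E[Z+S] = Σ_z Σ_s (z+s) · P(Z=z)P(S=s)
 = 2·0.1833 + 3·0.2067 + 4·0.2867 + 5·0.3233
 = 0.3666 + 0.6201 + 1.1468 + 1.6165
 = 3.75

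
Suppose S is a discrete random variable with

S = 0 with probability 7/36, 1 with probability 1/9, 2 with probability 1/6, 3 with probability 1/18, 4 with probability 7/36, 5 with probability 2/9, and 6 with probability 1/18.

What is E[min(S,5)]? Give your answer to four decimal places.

2.7778

E[min(S,5)] = Σ min(s,5)·P(S=s)
 = 0·7/36 + 1·1/9 + 2·1/6 + 3·1/18 + 4·7/36 + 5·2/9 + 5·1/18
 = 0 + 1/9 + 1/3 + 1/6 + 7/9 + 10/9 + 5/18
 = 25/9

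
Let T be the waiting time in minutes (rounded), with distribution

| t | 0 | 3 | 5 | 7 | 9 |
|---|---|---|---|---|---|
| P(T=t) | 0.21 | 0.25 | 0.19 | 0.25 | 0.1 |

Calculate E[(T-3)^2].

E[(T-3)^2] = Σ (t-3)^2·P(T=t)
 = 9·0.21 + 0·0.25 + 4·0.19 + 16·0.25 + 36·0.1
 = 1.89 + 0 + 0.76 + 4 + 3.6
 = 10.25

10.25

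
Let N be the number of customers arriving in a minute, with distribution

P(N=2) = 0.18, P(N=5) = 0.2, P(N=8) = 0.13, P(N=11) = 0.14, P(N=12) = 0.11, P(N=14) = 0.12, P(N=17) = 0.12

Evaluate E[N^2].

105.02

E[N^2] = Σ n^2·P(N=n)
 = 4·0.18 + 25·0.2 + 64·0.13 + 121·0.14 + 144·0.11 + 196·0.12 + 289·0.12
 = 0.72 + 5 + 8.32 + 16.94 + 15.84 + 23.52 + 34.68
 = 105.02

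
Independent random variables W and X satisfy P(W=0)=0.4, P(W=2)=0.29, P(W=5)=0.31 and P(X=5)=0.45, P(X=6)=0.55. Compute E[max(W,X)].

5.55

E[max(W,X)] = Σ_w Σ_x max(w,x) · P(W=w)P(X=x)
 = 5·0.18 + 6·0.22 + 5·0.1305 + 6·0.1595 + 5·0.1395 + 6·0.1705
 = 0.9 + 1.32 + 0.6525 + 0.957 + 0.6975 + 1.023
 = 5.55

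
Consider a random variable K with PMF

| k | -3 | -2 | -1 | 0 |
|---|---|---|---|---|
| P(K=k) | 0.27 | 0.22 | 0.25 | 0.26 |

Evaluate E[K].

E[K] = Σ k·P(K=k)
 = (-3)·0.27 + (-2)·0.22 + (-1)·0.25 + 0·0.26
 = (-0.81) + (-0.44) + (-0.25) + 0
 = -1.5

-1.5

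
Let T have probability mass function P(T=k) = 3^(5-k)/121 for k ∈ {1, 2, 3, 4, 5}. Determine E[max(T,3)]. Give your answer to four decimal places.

3.0413

E[max(T,3)] = Σ max(t,3)·P(T=t)
 = 3·81/121 + 3·27/121 + 3·9/121 + 4·3/121 + 5·1/121
 = 243/121 + 81/121 + 27/121 + 12/121 + 5/121
 = 368/121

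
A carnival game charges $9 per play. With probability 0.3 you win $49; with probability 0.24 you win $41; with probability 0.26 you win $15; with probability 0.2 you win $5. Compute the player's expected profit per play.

20.44

E[payout] = 49·0.3 + 41·0.24 + 15·0.26 + 5·0.2
 = 14.7 + 9.84 + 3.9 + 1
 = 29.44
Net = 29.44 - 9 = 20.44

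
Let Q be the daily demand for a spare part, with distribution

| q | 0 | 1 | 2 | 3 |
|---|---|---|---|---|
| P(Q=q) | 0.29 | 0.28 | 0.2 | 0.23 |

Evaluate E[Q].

E[Q] = Σ q·P(Q=q)
 = 0·0.29 + 1·0.28 + 2·0.2 + 3·0.23
 = 0 + 0.28 + 0.4 + 0.69
 = 1.37

1.37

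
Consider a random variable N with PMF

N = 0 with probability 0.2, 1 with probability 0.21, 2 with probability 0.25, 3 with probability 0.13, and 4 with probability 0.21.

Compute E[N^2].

5.74

E[N^2] = Σ n^2·P(N=n)
 = 0·0.2 + 1·0.21 + 4·0.25 + 9·0.13 + 16·0.21
 = 0 + 0.21 + 1 + 1.17 + 3.36
 = 5.74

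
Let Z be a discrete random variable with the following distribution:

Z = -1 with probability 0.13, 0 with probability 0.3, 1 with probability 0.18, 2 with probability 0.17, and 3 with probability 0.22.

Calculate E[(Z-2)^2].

2.77

E[(Z-2)^2] = Σ (z-2)^2·P(Z=z)
 = 9·0.13 + 4·0.3 + 1·0.18 + 0·0.17 + 1·0.22
 = 1.17 + 1.2 + 0.18 + 0 + 0.22
 = 2.77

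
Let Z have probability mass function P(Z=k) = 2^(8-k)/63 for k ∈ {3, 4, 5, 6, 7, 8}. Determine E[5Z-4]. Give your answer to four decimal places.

E[5Z-4] = Σ (5z-4)·P(Z=z)
 = 11·32/63 + 16·16/63 + 21·8/63 + 26·4/63 + 31·2/63 + 36·1/63
 = 352/63 + 256/63 + 8/3 + 104/63 + 62/63 + 4/7
 = 326/21

15.5238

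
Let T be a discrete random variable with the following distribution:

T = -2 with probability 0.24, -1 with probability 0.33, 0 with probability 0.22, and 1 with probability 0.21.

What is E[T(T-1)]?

E[T(T-1)] = Σ t(t-1)·P(T=t)
 = 6·0.24 + 2·0.33 + 0·0.22 + 0·0.21
 = 1.44 + 0.66 + 0 + 0
 = 2.1

2.1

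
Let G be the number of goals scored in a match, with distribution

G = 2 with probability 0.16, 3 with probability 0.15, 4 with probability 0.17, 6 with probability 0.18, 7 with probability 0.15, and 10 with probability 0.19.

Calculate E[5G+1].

28.4

E[5G+1] = Σ (5g+1)·P(G=g)
 = 11·0.16 + 16·0.15 + 21·0.17 + 31·0.18 + 36·0.15 + 51·0.19
 = 1.76 + 2.4 + 3.57 + 5.58 + 5.4 + 9.69
 = 28.4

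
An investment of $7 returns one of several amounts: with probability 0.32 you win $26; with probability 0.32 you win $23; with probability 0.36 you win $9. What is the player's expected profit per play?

11.92

E[payout] = 26·0.32 + 23·0.32 + 9·0.36
 = 8.32 + 7.36 + 3.24
 = 18.92
Net = 18.92 - 7 = 11.92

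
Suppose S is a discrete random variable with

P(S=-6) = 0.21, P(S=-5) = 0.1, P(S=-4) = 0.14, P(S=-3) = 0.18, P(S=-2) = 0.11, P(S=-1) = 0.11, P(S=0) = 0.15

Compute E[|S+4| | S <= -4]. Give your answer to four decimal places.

1.1556

P(S <= -4) = 0.21 + 0.1 + 0.14 = 0.45.
E[|S+4| | S <= -4] = [2·0.21 + 1·0.1 + 0·0.14] / 0.45
 = 0.52 / 0.45
 = 52/45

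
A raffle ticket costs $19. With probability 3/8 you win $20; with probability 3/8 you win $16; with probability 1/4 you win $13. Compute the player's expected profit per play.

-2.25

E[payout] = 20·3/8 + 16·3/8 + 13·1/4
 = 15/2 + 6 + 13/4
 = 67/4
Net = 67/4 - 19 = -9/4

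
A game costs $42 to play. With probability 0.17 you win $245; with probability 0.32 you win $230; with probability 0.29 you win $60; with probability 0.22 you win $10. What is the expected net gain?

92.85

E[payout] = 245·0.17 + 230·0.32 + 60·0.29 + 10·0.22
 = 41.65 + 73.6 + 17.4 + 2.2
 = 134.85
Net = 134.85 - 42 = 92.85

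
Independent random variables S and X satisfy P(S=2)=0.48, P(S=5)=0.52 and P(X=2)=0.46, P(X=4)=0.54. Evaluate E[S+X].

6.64

E[S+X] = Σ_s Σ_x (s+x) · P(S=s)P(X=x)
 = 4·0.2208 + 6·0.2592 + 7·0.2392 + 9·0.2808
 = 0.8832 + 1.5552 + 1.6744 + 2.5272
 = 6.64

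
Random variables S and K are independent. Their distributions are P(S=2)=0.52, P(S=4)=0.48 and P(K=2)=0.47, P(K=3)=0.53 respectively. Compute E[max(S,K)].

3.2356

E[max(S,K)] = Σ_s Σ_k max(s,k) · P(S=s)P(K=k)
 = 2·0.2444 + 3·0.2756 + 4·0.2256 + 4·0.2544
 = 0.4888 + 0.8268 + 0.9024 + 1.0176
 = 3.2356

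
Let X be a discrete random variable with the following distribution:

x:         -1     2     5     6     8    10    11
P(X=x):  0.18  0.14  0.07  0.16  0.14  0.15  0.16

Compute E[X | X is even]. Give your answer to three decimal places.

P(X is even) = 0.14 + 0.16 + 0.14 + 0.15 = 0.59.
E[X | X is even] = [2·0.14 + 6·0.16 + 8·0.14 + 10·0.15] / 0.59
 = 3.86 / 0.59
 = 386/59

6.542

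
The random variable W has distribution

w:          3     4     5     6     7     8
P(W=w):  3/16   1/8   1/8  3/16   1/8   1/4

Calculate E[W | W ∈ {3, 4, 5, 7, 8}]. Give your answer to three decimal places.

5.615

P(W ∈ {3, 4, 5, 7, 8}) = 3/16 + 1/8 + 1/8 + 1/8 + 1/4 = 13/16.
E[W | W ∈ {3, 4, 5, 7, 8}] = [3·3/16 + 4·1/8 + 5·1/8 + 7·1/8 + 8·1/4] / (13/16)
 = 73/16 / (13/16)
 = 73/13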